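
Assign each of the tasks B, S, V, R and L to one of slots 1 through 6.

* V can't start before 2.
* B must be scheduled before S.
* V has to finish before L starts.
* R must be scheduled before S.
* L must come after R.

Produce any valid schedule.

L=3, R=1, B=1, V=2, S=2

Checking: B(1) before S(2); R(1) before L(3); V(2) before L(3); R(1) before S(2); V=2 in [2,6].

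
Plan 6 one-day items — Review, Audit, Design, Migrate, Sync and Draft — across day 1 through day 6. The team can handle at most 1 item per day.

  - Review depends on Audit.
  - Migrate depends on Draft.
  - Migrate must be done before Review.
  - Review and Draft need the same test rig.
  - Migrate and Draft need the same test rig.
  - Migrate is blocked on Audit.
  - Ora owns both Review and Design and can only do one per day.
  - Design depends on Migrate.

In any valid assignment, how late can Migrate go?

day 4

Precedence pushes Migrate to at least day 2; downstream work caps Migrate at day 5.
Migrate at day 4 is achievable: Migrate=day 4; Audit=day 1; Review=day 5; Sync=day 3; Design=day 6; Draft=day 2.
Nothing later works — the conflict and capacity constraints rule out every day after day 4.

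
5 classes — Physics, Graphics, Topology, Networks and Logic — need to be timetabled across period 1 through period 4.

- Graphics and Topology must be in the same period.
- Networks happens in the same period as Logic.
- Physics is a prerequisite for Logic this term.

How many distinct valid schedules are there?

24

Splitting on Physics: it can be period 1 (12), period 2 (8), period 3 (4). Listing each branch's schedules as (Graphics, Topology, Networks, Logic) by period number:
Physics=period 1: (1,1,2,2) (1,1,3,3) (1,1,4,4) (2,2,2,2) (2,2,3,3) (2,2,4,4) (3,3,2,2) (3,3,3,3) (3,3,4,4) (4,4,2,2) (4,4,3,3) (4,4,4,4) — 12.
Physics=period 2: (1,1,3,3) (1,1,4,4) (2,2,3,3) (2,2,4,4) (3,3,3,3) (3,3,4,4) (4,4,3,3) (4,4,4,4) — 8.
Physics=period 3: (1,1,4,4) (2,2,4,4) (3,3,4,4) (4,4,4,4) — 4.
Summing: 12 + 8 + 4 = 24.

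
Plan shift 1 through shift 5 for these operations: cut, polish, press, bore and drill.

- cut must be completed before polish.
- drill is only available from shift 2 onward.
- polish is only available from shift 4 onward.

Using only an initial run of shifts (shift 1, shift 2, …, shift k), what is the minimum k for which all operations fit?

4 shifts

The precedence chain requires at least 2 distinct shifts.
polish can't be placed before shift 4, so the schedule must run through at least shift 4.
4 works (last occupied shift: shift 4): for example polish=shift 4; press=shift 1; bore=shift 1; cut=shift 1; drill=shift 2.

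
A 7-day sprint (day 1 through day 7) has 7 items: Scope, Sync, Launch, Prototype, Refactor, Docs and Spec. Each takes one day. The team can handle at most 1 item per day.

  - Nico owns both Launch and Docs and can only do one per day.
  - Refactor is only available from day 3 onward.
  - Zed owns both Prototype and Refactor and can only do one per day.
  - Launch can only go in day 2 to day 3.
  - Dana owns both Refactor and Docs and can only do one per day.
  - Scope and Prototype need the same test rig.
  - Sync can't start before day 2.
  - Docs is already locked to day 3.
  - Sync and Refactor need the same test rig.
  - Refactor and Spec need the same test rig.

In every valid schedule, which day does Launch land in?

Launch's window is day 2–day 3.
Docs is fixed at day 3, and Launch can't share a day with Docs.
So Launch must be day 2.

day 2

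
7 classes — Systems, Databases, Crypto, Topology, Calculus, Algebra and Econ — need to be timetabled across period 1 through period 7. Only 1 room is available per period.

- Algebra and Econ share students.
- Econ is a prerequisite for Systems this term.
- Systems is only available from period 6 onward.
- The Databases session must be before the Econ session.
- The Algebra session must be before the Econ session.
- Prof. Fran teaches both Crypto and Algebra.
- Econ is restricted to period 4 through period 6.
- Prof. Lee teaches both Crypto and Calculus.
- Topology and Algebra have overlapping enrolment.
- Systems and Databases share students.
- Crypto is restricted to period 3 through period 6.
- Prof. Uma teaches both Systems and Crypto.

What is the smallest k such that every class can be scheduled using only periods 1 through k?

The precedence chain requires at least 3 distinct periods.
With at most 1 per period and 7 classes, at least 7 periods are needed.
Systems can't be placed before period 6, so the schedule must run through at least period 6.
7 works (last occupied period: period 7): for example Databases -> period 1, Systems -> period 6, Topology -> period 5, Crypto -> period 3, Econ -> period 4, Calculus -> period 7, Algebra -> period 2.

7 periods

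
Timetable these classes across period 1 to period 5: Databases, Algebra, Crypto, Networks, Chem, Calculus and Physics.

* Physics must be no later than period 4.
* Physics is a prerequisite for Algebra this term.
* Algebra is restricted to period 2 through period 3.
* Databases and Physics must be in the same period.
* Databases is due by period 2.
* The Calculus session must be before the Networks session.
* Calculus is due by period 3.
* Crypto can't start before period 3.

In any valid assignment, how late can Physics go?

period 2

Physics's own window allows nothing later than period 4; downstream work caps Physics at period 2.
Physics at period 2 is achievable: Algebra=period 3, Physics=period 2, Networks=period 2, Chem=period 1, Databases=period 2, Crypto=period 3, Calculus=period 1.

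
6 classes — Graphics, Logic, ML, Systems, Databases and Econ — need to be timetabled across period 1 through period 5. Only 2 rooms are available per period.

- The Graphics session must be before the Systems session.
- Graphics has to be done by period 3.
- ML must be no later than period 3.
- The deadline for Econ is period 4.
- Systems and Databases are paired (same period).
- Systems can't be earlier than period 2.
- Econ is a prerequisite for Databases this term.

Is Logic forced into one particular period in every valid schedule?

No

Logic can be period 1 (e.g. Systems -> period 3, Logic -> period 1, Databases -> period 3, Graphics -> period 1, ML -> period 2, Econ -> period 2) or period 2 (e.g. ML in period 1, Econ in period 2, Systems in period 3, Logic in period 2, Graphics in period 1, Databases in period 3).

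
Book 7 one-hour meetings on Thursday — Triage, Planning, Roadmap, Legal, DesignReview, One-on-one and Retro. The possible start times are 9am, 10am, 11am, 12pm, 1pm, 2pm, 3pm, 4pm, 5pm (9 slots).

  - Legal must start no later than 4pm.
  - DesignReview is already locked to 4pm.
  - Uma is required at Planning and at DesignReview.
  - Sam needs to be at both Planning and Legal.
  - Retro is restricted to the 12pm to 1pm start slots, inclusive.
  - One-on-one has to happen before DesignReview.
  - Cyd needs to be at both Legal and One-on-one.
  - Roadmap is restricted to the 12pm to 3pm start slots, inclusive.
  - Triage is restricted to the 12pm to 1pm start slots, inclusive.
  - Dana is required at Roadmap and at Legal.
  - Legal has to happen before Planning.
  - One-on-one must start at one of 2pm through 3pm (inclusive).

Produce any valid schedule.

Roadmap in 12pm; One-on-one in 2pm; Triage in 12pm; Legal in 9am; Planning in 10am; DesignReview in 4pm; Retro in 12pm

Checking: One-on-one(2pm) before DesignReview(4pm); Legal(9am) before Planning(10am); Planning(10am) != DesignReview(4pm); Legal(9am) != One-on-one(2pm); Roadmap(12pm) != Legal(9am); Planning(10am) != Legal(9am); One-on-one=2pm in [2pm,3pm]; Roadmap=12pm in [12pm,3pm]; Triage=12pm in [12pm,1pm]; Retro=12pm in [12pm,1pm]; DesignReview=4pm in [4pm,4pm]; Legal=9am in [9am,4pm].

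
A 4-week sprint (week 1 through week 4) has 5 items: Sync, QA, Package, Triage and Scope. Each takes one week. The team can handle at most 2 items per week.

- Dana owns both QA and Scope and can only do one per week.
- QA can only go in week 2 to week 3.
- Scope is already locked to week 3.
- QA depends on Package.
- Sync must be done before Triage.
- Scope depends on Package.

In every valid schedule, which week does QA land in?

QA's window is week 2–week 3.
Scope is fixed at week 3, and QA can't share a week with Scope.
So QA must be week 2.

week 2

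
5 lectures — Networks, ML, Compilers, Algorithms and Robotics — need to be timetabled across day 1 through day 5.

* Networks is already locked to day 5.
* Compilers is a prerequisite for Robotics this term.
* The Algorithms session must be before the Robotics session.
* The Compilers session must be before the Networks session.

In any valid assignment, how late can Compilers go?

day 4

Downstream work caps Compilers at day 4.
Compilers at day 4 is achievable: Algorithms -> day 1, Compilers -> day 4, ML -> day 1, Networks -> day 5, Robotics -> day 5.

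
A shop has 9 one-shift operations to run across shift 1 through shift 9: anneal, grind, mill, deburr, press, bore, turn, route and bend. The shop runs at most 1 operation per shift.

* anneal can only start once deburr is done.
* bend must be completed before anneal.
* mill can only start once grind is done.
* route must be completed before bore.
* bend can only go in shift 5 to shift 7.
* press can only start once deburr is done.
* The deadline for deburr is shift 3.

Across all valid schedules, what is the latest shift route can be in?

shift 8

Downstream work caps route at shift 8.
route at shift 8 is achievable: bore in shift 9; anneal in shift 6; press in shift 4; route in shift 8; bend in shift 5; deburr in shift 1; grind in shift 2; mill in shift 3; turn in shift 7.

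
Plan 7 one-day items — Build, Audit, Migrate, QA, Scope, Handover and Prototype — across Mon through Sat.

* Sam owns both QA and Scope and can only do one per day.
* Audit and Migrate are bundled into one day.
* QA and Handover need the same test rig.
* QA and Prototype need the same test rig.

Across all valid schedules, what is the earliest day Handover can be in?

Mon

Handover at Mon is achievable: Migrate in Mon; Audit in Mon; Build in Mon; Handover in Mon; Scope in Mon; QA in Tue; Prototype in Mon.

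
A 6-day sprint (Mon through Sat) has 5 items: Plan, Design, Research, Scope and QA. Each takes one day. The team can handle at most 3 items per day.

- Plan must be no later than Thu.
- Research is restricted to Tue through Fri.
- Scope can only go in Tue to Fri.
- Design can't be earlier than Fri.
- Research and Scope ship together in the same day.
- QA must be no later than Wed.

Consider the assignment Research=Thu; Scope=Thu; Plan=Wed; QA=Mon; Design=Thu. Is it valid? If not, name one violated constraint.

Research is restricted to Tue through Fri — holds.
Scope can only go in Tue to Fri — holds.
The team can handle at most 3 items per day — holds.
Plan must be no later than Thu — holds.
QA must be no later than Wed — holds.
Research and Scope ship together in the same day — holds.
Design can't be earlier than Fri — violated.

No — it violates: Design can't be earlier than Fri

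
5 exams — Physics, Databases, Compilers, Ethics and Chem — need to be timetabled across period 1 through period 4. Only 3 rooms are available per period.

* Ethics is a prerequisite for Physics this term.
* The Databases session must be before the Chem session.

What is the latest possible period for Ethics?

period 3

Downstream work caps Ethics at period 3.
Ethics at period 3 is achievable: Chem -> period 2; Databases -> period 1; Physics -> period 4; Ethics -> period 3; Compilers -> period 1.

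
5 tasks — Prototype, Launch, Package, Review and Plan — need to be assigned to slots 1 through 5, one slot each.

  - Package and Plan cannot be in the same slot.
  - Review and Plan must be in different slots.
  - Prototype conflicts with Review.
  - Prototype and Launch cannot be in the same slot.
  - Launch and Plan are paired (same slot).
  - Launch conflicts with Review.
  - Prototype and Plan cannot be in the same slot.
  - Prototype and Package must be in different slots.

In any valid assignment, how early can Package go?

Package at 1 is achievable: Review in 1; Launch in 3; Prototype in 2; Plan in 3; Package in 1.

1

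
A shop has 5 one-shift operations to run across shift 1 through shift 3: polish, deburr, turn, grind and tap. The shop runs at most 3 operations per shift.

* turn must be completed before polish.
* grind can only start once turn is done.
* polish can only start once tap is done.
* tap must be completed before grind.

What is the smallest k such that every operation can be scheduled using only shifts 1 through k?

The precedence chain requires at least 2 distinct shifts.
With at most 3 per shift and 5 operations, at least 2 shifts are needed.
2 works (last occupied shift: shift 2): for example deburr -> shift 1; turn -> shift 1; tap -> shift 1; polish -> shift 2; grind -> shift 2.

2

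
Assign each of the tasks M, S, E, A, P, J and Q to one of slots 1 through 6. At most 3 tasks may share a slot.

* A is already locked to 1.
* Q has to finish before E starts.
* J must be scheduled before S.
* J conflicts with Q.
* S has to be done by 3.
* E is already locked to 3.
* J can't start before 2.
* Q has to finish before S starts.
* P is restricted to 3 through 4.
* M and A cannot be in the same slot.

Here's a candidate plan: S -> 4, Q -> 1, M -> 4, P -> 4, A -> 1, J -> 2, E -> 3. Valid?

No — it violates: S has to be done by 3

Q has to finish before E starts — holds.
E is already locked to 3 — holds.
Q has to finish before S starts — holds.
P is restricted to 3 through 4 — holds.
A is already locked to 1 — holds.
S has to be done by 3 — violated.
At most 3 tasks may share a slot — holds.
J must be scheduled before S — holds.
M and A cannot be in the same slot — holds.
J conflicts with Q — holds.
J can't start before 2 — holds.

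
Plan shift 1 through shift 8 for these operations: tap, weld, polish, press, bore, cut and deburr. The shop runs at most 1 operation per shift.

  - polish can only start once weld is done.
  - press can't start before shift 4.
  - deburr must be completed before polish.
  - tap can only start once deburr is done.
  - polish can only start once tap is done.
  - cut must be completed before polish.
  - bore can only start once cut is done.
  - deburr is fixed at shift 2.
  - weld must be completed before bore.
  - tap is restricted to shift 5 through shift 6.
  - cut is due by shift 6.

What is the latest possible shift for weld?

shift 6

Downstream work caps weld at shift 7.
weld at shift 6 is achievable: cut=shift 1, deburr=shift 2, press=shift 4, weld=shift 6, tap=shift 5, polish=shift 7, bore=shift 8.
Nothing later works — the capacity limit rule out every shift after shift 6.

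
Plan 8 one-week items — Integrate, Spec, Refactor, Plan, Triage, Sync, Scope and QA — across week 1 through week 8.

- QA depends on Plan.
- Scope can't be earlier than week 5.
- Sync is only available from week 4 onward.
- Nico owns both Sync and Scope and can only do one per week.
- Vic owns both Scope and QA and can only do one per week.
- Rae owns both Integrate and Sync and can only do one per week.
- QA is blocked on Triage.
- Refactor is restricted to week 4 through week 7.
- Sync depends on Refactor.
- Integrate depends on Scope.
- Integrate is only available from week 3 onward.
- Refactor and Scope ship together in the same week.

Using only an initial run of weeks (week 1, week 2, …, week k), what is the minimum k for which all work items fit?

7 weeks

The precedence chain requires at least 2 distinct weeks.
Propagating the time windows through the other constraints, Integrate can't land before week 6, so the schedule must run through at least week 6.
Could 6 weeks be enough, i.e. nothing placed later than week 6? No: Integrate's window within 6 weeks is {week 3, week 4, week 5, week 6}; Refactor's window within 6 weeks is {week 4, week 5, week 6}; Sync's window within 6 weeks is {week 4, week 5, week 6}; Scope's window within 6 weeks is {week 5, week 6}; Sync must come after Refactor (at week 4 or later) → {week 5, week 6}; Integrate must come after Scope (at week 5 or later) → {week 6}; Scope must come before Integrate (at week 6 or earlier) → {week 5}; Sync can't share with Integrate (week 6) → {week 5}; Scope can't share with Sync (week 5) → nothing is left.
So 6 weeks is not enough.
7 works (last occupied week: week 7): for example Plan=week 1; QA=week 2; Scope=week 5; Refactor=week 5; Spec=week 1; Sync=week 6; Integrate=week 7; Triage=week 1.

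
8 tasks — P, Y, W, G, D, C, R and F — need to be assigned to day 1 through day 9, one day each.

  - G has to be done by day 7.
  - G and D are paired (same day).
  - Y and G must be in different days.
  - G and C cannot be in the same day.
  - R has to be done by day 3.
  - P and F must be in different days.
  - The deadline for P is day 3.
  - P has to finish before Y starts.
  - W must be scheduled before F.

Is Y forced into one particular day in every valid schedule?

Y can be day 2 (e.g. Y in day 2, D in day 1, C in day 2, G in day 1, R in day 1, W in day 1, F in day 2, P in day 1) or day 3 (e.g. C -> day 2; D -> day 1; G -> day 1; Y -> day 3; F -> day 2; R -> day 1; P -> day 1; W -> day 1).

No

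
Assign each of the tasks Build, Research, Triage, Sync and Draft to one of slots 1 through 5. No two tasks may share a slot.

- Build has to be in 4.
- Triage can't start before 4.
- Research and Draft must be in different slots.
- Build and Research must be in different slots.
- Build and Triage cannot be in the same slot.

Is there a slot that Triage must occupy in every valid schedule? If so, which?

5

Triage's window is 4–5.
Build is fixed at 4, and Triage can't share a slot with Build.
So Triage must be 5.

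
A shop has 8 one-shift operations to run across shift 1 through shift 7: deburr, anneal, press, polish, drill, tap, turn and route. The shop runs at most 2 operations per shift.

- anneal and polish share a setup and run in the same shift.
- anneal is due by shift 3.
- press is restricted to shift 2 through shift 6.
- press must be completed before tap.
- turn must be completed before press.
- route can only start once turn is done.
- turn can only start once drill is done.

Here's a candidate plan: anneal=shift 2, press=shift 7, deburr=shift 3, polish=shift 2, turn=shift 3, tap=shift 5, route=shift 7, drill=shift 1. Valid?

press must be completed before tap — violated.
press is restricted to shift 2 through shift 6 — violated.
The shop runs at most 2 operations per shift — holds.
turn can only start once drill is done — holds.
turn must be completed before press — holds.
route can only start once turn is done — holds.
anneal and polish share a setup and run in the same shift — holds.
anneal is due by shift 3 — holds.

No — it violates: press is restricted to shift 2 through shift 6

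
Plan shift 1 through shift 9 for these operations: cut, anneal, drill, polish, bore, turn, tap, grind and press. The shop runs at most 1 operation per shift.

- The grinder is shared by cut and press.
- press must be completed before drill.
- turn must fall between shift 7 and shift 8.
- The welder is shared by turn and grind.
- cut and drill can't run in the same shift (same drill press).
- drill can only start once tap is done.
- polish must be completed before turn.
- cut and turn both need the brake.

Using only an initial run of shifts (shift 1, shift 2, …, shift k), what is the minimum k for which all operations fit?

The precedence chain requires at least 2 distinct shifts.
With at most 1 per shift and 9 operations, at least 9 shifts are needed.
turn can't be placed before shift 7, so the schedule must run through at least shift 7.
9 works (last occupied shift: shift 9): for example press -> shift 2; polish -> shift 4; grind -> shift 9; cut -> shift 5; turn -> shift 7; drill -> shift 3; tap -> shift 1; anneal -> shift 6; bore -> shift 8.

9 shifts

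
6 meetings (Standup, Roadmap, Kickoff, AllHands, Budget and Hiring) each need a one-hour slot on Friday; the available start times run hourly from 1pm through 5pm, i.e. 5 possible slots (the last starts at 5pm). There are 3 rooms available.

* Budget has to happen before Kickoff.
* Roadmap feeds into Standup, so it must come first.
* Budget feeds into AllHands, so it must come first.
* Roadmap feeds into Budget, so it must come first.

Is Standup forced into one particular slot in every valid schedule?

No

Standup can be 2pm (e.g. Roadmap -> 1pm; Budget -> 2pm; AllHands -> 3pm; Kickoff -> 3pm; Standup -> 2pm; Hiring -> 1pm) or 3pm (e.g. Kickoff in 3pm, Roadmap in 1pm, Standup in 3pm, AllHands in 3pm, Hiring in 1pm, Budget in 2pm).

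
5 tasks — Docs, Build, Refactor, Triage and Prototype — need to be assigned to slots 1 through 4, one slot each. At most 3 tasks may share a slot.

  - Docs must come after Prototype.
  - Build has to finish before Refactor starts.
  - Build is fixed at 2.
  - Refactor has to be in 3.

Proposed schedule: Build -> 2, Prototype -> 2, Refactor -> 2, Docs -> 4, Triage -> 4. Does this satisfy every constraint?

No — it violates: Refactor has to be in 3

Build is fixed at 2 — holds.
Docs must come after Prototype — holds.
At most 3 tasks may share a slot — holds.
Build has to finish before Refactor starts — violated.
Refactor has to be in 3 — violated.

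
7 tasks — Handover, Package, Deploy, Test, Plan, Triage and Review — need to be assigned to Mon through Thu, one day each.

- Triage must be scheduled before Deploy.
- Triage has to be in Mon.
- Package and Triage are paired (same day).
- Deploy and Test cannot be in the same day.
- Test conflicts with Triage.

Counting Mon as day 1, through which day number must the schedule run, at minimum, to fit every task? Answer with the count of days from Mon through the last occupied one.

3

The precedence chain requires at least 2 distinct days.
Could 2 days be enough, i.e. nothing placed later than Tue? No: Triage's window within 2 days is {Mon}; Deploy must come after Triage (at Mon or later) → {Tue}; Test can't share with Deploy (Tue) → {Mon}; Triage can't share with Test (Mon) → nothing is left.
So 2 days is not enough.
3 works (last occupied day: Wed): for example Handover -> Mon; Package -> Mon; Test -> Wed; Deploy -> Tue; Triage -> Mon; Review -> Mon; Plan -> Mon.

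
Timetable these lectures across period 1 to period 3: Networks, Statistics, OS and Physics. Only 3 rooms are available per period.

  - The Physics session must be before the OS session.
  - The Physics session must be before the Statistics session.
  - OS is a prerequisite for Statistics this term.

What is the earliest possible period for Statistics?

Precedence pushes Statistics to at least period 3.
Statistics at period 3 is achievable: OS in period 2, Networks in period 1, Statistics in period 3, Physics in period 1.

period 3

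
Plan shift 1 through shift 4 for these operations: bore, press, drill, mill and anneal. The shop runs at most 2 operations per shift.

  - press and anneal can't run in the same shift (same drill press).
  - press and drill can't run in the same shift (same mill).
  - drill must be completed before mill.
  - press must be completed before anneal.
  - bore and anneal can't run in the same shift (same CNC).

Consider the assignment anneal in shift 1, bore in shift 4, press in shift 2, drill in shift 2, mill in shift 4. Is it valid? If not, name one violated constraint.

drill must be completed before mill — holds.
press must be completed before anneal — violated.
The shop runs at most 2 operations per shift — holds.
bore and anneal can't run in the same shift (same CNC) — holds.
press and anneal can't run in the same shift (same drill press) — holds.
press and drill can't run in the same shift (same mill) — violated.

No — it violates: press must be completed before anneal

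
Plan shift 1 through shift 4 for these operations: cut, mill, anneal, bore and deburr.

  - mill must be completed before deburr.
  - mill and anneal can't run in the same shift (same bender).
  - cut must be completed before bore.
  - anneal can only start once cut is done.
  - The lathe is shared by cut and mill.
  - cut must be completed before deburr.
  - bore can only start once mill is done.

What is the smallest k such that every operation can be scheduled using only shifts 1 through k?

The precedence chain requires at least 2 distinct shifts.
Could 2 shifts be enough, i.e. nothing placed later than shift 2? No: deburr must come after cut (at shift 1 or later) → {shift 2}; cut must come before deburr (at shift 2 or earlier) → {shift 1}; bore must come after mill (at shift 1 or later) → {shift 2}; mill must come before bore (at shift 2 or earlier) → {shift 1}; mill can't share with cut (shift 1) → nothing is left.
So 2 shifts is not enough.
3 works (last occupied shift: shift 3): for example anneal=shift 3, cut=shift 1, bore=shift 3, mill=shift 2, deburr=shift 3.

3 shifts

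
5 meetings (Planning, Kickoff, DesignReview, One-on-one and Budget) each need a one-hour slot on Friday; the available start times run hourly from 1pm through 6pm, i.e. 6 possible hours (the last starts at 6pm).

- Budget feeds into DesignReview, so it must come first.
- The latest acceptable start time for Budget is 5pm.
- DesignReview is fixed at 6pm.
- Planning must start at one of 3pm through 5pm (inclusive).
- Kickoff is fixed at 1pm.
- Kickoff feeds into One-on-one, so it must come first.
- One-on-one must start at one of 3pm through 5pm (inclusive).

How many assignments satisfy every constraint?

Splitting on Planning: it can be 3pm (15), 4pm (15), 5pm (15). Listing each branch's schedules as (Kickoff, DesignReview, One-on-one, Budget):
Planning=3pm: (1pm,6pm,3pm,1pm) (1pm,6pm,3pm,2pm) (1pm,6pm,3pm,3pm) (1pm,6pm,3pm,4pm) (1pm,6pm,3pm,5pm) (1pm,6pm,4pm,1pm) (1pm,6pm,4pm,2pm) (1pm,6pm,4pm,3pm) (1pm,6pm,4pm,4pm) (1pm,6pm,4pm,5pm) (1pm,6pm,5pm,1pm) (1pm,6pm,5pm,2pm) (1pm,6pm,5pm,3pm) (1pm,6pm,5pm,4pm) (1pm,6pm,5pm,5pm) — 15.
Planning=4pm: (1pm,6pm,3pm,1pm) (1pm,6pm,3pm,2pm) (1pm,6pm,3pm,3pm) (1pm,6pm,3pm,4pm) (1pm,6pm,3pm,5pm) (1pm,6pm,4pm,1pm) (1pm,6pm,4pm,2pm) (1pm,6pm,4pm,3pm) (1pm,6pm,4pm,4pm) (1pm,6pm,4pm,5pm) (1pm,6pm,5pm,1pm) (1pm,6pm,5pm,2pm) (1pm,6pm,5pm,3pm) (1pm,6pm,5pm,4pm) (1pm,6pm,5pm,5pm) — 15.
Planning=5pm: (1pm,6pm,3pm,1pm) (1pm,6pm,3pm,2pm) (1pm,6pm,3pm,3pm) (1pm,6pm,3pm,4pm) (1pm,6pm,3pm,5pm) (1pm,6pm,4pm,1pm) (1pm,6pm,4pm,2pm) (1pm,6pm,4pm,3pm) (1pm,6pm,4pm,4pm) (1pm,6pm,4pm,5pm) (1pm,6pm,5pm,1pm) (1pm,6pm,5pm,2pm) (1pm,6pm,5pm,3pm) (1pm,6pm,5pm,4pm) (1pm,6pm,5pm,5pm) — 15.
Summing: 15 + 15 + 15 = 45.

45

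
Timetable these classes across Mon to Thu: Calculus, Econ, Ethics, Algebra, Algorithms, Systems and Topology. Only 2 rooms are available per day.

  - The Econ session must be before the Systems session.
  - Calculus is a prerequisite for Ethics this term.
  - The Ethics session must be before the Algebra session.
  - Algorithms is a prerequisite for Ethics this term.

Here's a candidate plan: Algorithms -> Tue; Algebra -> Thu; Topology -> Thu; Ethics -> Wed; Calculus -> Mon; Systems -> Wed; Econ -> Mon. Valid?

Valid

Only 2 rooms are available per day — holds.
Algorithms is a prerequisite for Ethics this term — holds.
The Ethics session must be before the Algebra session — holds.
Calculus is a prerequisite for Ethics this term — holds.
The Econ session must be before the Systems session — holds.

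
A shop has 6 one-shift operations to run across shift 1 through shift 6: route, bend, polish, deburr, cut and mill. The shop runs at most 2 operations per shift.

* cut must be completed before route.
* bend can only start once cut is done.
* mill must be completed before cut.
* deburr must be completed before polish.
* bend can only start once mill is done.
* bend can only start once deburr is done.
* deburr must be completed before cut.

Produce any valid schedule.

cut=shift 2; deburr=shift 1; bend=shift 3; mill=shift 1; polish=shift 2; route=shift 3

Checking: deburr(shift 1) before cut(shift 2); cut(shift 2) before route(shift 3); mill(shift 1) before bend(shift 3); deburr(shift 1) before polish(shift 2); mill(shift 1) before cut(shift 2); cut(shift 2) before bend(shift 3); deburr(shift 1) before bend(shift 3); max 2 per shift (cap 2).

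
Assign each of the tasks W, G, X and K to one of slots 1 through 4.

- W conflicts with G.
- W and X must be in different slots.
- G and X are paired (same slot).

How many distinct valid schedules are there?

48

Splitting on W: it can be 1 (12), 2 (12), 3 (12), 4 (12). Listing each branch's schedules as (G, X, K):
W=1: (2,2,1) (2,2,2) (2,2,3) (2,2,4) (3,3,1) (3,3,2) (3,3,3) (3,3,4) (4,4,1) (4,4,2) (4,4,3) (4,4,4) — 12.
W=2: (1,1,1) (1,1,2) (1,1,3) (1,1,4) (3,3,1) (3,3,2) (3,3,3) (3,3,4) (4,4,1) (4,4,2) (4,4,3) (4,4,4) — 12.
W=3: (1,1,1) (1,1,2) (1,1,3) (1,1,4) (2,2,1) (2,2,2) (2,2,3) (2,2,4) (4,4,1) (4,4,2) (4,4,3) (4,4,4) — 12.
W=4: (1,1,1) (1,1,2) (1,1,3) (1,1,4) (2,2,1) (2,2,2) (2,2,3) (2,2,4) (3,3,1) (3,3,2) (3,3,3) (3,3,4) — 12.
Summing: 12 + 12 + 12 + 12 = 48.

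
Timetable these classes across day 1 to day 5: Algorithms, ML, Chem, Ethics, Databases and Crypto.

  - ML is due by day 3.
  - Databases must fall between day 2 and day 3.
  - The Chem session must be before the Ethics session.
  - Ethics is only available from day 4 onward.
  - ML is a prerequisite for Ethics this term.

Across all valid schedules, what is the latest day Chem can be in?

day 4

Downstream work caps Chem at day 4.
Chem at day 4 is achievable: Databases in day 2; ML in day 1; Ethics in day 5; Chem in day 4; Crypto in day 1; Algorithms in day 1.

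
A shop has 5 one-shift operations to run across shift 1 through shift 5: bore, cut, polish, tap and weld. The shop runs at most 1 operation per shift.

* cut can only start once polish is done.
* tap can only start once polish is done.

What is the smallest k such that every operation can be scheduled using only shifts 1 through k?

5 shifts

The precedence chain requires at least 2 distinct shifts.
With at most 1 per shift and 5 operations, at least 5 shifts are needed.
5 works (last occupied shift: shift 5): for example weld=shift 5; cut=shift 2; bore=shift 4; polish=shift 1; tap=shift 3.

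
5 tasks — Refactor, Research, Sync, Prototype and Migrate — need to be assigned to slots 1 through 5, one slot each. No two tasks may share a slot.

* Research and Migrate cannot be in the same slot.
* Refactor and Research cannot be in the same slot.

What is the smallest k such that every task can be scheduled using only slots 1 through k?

With at most 1 per slot and 5 tasks, at least 5 slots are needed.
5 works (last occupied slot: 5): for example Research in 2, Refactor in 1, Prototype in 4, Sync in 3, Migrate in 5.

5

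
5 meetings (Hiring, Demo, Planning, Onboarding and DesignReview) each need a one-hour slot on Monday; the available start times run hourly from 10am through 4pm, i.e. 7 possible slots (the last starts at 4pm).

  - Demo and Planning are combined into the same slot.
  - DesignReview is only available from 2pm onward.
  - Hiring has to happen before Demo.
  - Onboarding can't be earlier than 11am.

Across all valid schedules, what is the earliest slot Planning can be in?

11am

Planning must be in the same slot as Demo, which can't be before 11am, so Planning is at least 11am.
Planning at 11am is achievable: DesignReview -> 2pm; Demo -> 11am; Planning -> 11am; Onboarding -> 11am; Hiring -> 10am.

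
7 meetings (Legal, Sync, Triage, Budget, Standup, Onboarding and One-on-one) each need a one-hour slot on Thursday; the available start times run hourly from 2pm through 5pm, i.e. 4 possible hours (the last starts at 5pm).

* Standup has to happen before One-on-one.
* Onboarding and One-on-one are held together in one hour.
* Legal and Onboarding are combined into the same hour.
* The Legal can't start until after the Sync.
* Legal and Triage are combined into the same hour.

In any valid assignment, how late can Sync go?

4pm

Downstream work caps Sync at 4pm.
Sync at 4pm is achievable: Sync in 4pm; Triage in 5pm; One-on-one in 5pm; Legal in 5pm; Onboarding in 5pm; Budget in 2pm; Standup in 2pm.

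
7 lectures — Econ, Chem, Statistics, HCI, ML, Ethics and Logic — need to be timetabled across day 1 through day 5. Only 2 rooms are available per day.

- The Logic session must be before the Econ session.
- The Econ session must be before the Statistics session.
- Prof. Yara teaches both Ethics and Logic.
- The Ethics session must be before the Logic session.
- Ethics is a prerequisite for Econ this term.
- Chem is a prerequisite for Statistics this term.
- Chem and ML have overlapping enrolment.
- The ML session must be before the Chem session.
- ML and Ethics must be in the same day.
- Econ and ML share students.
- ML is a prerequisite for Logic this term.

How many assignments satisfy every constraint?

Splitting on Econ: it can be day 3 (16), day 4 (26). Listing each branch's schedules as (Chem, Statistics, HCI, ML, Ethics, Logic) by day number:
Econ=day 3: (2,4,3,1,1,2) (2,4,4,1,1,2) (2,4,5,1,1,2) (2,5,3,1,1,2) (2,5,4,1,1,2) (2,5,5,1,1,2) (3,4,2,1,1,2) (3,4,4,1,1,2) (3,4,5,1,1,2) (3,5,2,1,1,2) (3,5,4,1,1,2) (3,5,5,1,1,2) (4,5,2,1,1,2) (4,5,3,1,1,2) (4,5,4,1,1,2) (4,5,5,1,1,2) — 16.
Econ=day 4: (2,5,2,1,1,3) (2,5,3,1,1,2) (2,5,3,1,1,3) (2,5,4,1,1,2) (2,5,4,1,1,3) (2,5,5,1,1,2) (2,5,5,1,1,3) (3,5,1,2,2,3) (3,5,2,1,1,2) (3,5,2,1,1,3) (3,5,3,1,1,2) (3,5,4,1,1,2) (3,5,4,1,1,3) (3,5,4,2,2,3) (3,5,5,1,1,2) (3,5,5,1,1,3) (3,5,5,2,2,3) (4,5,1,2,2,3) (4,5,2,1,1,2) (4,5,2,1,1,3) (4,5,3,1,1,2) (4,5,3,1,1,3) (4,5,3,2,2,3) (4,5,5,1,1,2) (4,5,5,1,1,3) (4,5,5,2,2,3) — 26.
Summing: 16 + 26 = 42.

42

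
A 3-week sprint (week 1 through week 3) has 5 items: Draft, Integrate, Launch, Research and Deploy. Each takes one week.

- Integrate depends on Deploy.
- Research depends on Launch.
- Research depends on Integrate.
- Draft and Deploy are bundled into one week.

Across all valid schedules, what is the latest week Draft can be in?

week 1

Draft must be in the same week as Deploy, which can't be after week 1, so Draft is at most week 1.
Draft at week 1 is achievable: Deploy -> week 1, Research -> week 3, Draft -> week 1, Launch -> week 1, Integrate -> week 2.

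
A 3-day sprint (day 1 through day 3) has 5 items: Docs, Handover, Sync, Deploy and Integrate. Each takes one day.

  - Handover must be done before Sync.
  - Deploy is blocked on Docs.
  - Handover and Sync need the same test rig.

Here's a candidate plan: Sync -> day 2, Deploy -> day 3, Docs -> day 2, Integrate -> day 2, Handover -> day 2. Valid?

Handover must be done before Sync — violated.
Deploy is blocked on Docs — holds.
Handover and Sync need the same test rig — violated.

Invalid. Handover and Sync need the same test rig.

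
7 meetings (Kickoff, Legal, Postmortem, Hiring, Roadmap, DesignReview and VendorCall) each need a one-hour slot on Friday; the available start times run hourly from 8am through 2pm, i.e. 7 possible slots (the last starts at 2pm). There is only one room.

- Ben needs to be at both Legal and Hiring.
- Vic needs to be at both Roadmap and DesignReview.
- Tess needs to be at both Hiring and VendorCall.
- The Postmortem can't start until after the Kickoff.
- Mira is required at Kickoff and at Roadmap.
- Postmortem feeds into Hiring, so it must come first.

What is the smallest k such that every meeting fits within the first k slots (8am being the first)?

7

The precedence chain requires at least 3 distinct slots.
With at most 1 per slot and 7 meetings, at least 7 slots are needed.
7 works (last occupied slot: 2pm): for example Kickoff in 8am; VendorCall in 2pm; DesignReview in 1pm; Roadmap in 12pm; Postmortem in 9am; Legal in 11am; Hiring in 10am.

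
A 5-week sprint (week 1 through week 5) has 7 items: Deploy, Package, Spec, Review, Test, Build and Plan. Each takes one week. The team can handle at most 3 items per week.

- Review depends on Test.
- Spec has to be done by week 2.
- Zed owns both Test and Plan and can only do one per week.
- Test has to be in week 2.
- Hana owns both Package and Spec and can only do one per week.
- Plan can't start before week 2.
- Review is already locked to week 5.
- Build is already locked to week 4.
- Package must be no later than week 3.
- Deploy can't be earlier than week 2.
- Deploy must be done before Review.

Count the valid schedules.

Splitting on Deploy: it can be week 2 (12), week 3 (12), week 4 (12). Listing each branch's schedules as (Package, Spec, Review, Test, Build, Plan) by week number:
Deploy=week 2: (1,2,5,2,4,3) (1,2,5,2,4,4) (1,2,5,2,4,5) (2,1,5,2,4,3) (2,1,5,2,4,4) (2,1,5,2,4,5) (3,1,5,2,4,3) (3,1,5,2,4,4) (3,1,5,2,4,5) (3,2,5,2,4,3) (3,2,5,2,4,4) (3,2,5,2,4,5) — 12.
Deploy=week 3: (1,2,5,2,4,3) (1,2,5,2,4,4) (1,2,5,2,4,5) (2,1,5,2,4,3) (2,1,5,2,4,4) (2,1,5,2,4,5) (3,1,5,2,4,3) (3,1,5,2,4,4) (3,1,5,2,4,5) (3,2,5,2,4,3) (3,2,5,2,4,4) (3,2,5,2,4,5) — 12.
Deploy=week 4: (1,2,5,2,4,3) (1,2,5,2,4,4) (1,2,5,2,4,5) (2,1,5,2,4,3) (2,1,5,2,4,4) (2,1,5,2,4,5) (3,1,5,2,4,3) (3,1,5,2,4,4) (3,1,5,2,4,5) (3,2,5,2,4,3) (3,2,5,2,4,4) (3,2,5,2,4,5) — 12.
Summing: 12 + 12 + 12 = 36.

36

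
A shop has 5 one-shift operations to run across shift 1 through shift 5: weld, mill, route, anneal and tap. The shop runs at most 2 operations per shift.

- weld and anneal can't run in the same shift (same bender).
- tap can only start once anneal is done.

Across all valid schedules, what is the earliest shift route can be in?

route at shift 1 is achievable: route -> shift 1, anneal -> shift 1, mill -> shift 3, tap -> shift 2, weld -> shift 2.

shift 1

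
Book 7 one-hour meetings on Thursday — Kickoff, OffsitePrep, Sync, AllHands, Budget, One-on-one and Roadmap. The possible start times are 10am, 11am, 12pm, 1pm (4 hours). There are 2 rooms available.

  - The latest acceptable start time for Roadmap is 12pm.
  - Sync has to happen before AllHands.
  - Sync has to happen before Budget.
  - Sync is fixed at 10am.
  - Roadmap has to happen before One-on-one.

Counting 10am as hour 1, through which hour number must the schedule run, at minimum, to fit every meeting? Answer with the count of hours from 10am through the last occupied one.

4 hours

The precedence chain requires at least 2 distinct hours.
With at most 2 per hour and 7 meetings, at least 4 hours are needed.
4 works (last occupied hour: 1pm): for example Kickoff=12pm; AllHands=11am; Roadmap=10am; Budget=11am; One-on-one=12pm; OffsitePrep=1pm; Sync=10am.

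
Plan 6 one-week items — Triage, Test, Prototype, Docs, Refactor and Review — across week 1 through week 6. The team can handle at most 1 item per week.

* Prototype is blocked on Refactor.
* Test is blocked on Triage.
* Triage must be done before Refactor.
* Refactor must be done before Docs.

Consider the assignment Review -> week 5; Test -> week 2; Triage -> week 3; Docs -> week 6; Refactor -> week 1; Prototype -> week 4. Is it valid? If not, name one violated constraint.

Triage must be done before Refactor — violated.
Test is blocked on Triage — violated.
The team can handle at most 1 item per week — holds.
Prototype is blocked on Refactor — holds.
Refactor must be done before Docs — holds.

Invalid. Triage must be done before Refactor.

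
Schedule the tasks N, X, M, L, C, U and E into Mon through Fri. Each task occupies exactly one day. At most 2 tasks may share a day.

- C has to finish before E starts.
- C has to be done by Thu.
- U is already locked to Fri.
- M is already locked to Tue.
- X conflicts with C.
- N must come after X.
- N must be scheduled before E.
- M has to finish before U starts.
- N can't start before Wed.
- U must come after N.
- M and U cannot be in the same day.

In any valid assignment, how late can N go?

Thu

N is available from Wed; downstream work caps N at Thu.
N at Thu is achievable: E=Fri; U=Fri; N=Thu; X=Tue; L=Mon; M=Tue; C=Mon.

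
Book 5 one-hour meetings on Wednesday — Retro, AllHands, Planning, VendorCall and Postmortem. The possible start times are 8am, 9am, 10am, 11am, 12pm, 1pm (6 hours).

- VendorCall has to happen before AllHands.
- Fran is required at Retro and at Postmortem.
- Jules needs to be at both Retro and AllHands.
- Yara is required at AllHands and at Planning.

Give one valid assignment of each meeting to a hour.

Postmortem -> 9am, Retro -> 8am, VendorCall -> 8am, AllHands -> 9am, Planning -> 8am

Checking: VendorCall(8am) before AllHands(9am); Retro(8am) != AllHands(9am); AllHands(9am) != Planning(8am); Retro(8am) != Postmortem(9am).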